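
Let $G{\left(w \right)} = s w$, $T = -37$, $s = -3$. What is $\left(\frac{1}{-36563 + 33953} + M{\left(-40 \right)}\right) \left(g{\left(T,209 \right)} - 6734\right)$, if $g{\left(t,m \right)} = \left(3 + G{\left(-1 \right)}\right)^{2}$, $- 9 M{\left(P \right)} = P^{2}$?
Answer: $\frac{517979783}{435} \approx 1.1908 \cdot 10^{6}$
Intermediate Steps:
$M{\left(P \right)} = - \frac{P^{2}}{9}$
$G{\left(w \right)} = - 3 w$
$g{\left(t,m \right)} = 36$ ($g{\left(t,m \right)} = \left(3 - -3\right)^{2} = \left(3 + 3\right)^{2} = 6^{2} = 36$)
$\left(\frac{1}{-36563 + 33953} + M{\left(-40 \right)}\right) \left(g{\left(T,209 \right)} - 6734\right) = \left(\frac{1}{-36563 + 33953} - \frac{\left(-40\right)^{2}}{9}\right) \left(36 - 6734\right) = \left(\frac{1}{-2610} - \frac{1600}{9}\right) \left(-6698\right) = \left(- \frac{1}{2610} - \frac{1600}{9}\right) \left(-6698\right) = \left(- \frac{154667}{870}\right) \left(-6698\right) = \frac{517979783}{435}$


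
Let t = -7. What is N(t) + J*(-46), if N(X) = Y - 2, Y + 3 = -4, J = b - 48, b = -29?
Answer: 3533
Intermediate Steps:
J = -77 (J = -29 - 48 = -77)
Y = -7 (Y = -3 - 4 = -7)
N(X) = -9 (N(X) = -7 - 2 = -9)
N(t) + J*(-46) = -9 - 77*(-46) = -9 + 3542 = 3533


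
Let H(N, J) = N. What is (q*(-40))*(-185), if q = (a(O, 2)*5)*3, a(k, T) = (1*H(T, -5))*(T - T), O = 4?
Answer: 0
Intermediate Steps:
a(k, T) = 0 (a(k, T) = (1*T)*(T - T) = T*0 = 0)
q = 0 (q = (0*5)*3 = 0*3 = 0)
(q*(-40))*(-185) = (0*(-40))*(-185) = 0*(-185) = 0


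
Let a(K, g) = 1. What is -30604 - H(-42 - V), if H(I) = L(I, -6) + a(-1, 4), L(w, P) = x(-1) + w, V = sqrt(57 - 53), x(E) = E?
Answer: -30560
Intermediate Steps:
V = 2 (V = sqrt(4) = 2)
L(w, P) = -1 + w
H(I) = I (H(I) = (-1 + I) + 1 = I)
-30604 - H(-42 - V) = -30604 - (-42 - 1*2) = -30604 - (-42 - 2) = -30604 - 1*(-44) = -30604 + 44 = -30560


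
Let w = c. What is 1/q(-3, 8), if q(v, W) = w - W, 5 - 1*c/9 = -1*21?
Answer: 1/226 ≈ 0.0044248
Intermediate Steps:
c = 234 (c = 45 - (-9)*21 = 45 - 9*(-21) = 45 + 189 = 234)
w = 234
q(v, W) = 234 - W
1/q(-3, 8) = 1/(234 - 1*8) = 1/(234 - 8) = 1/226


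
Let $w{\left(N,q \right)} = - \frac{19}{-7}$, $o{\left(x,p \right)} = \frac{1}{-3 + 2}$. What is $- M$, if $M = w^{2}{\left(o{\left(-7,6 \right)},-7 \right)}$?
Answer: $- \frac{361}{49} \approx -7.3673$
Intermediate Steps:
$o{\left(x,p \right)} = -1$ ($o{\left(x,p \right)} = \frac{1}{-1} = -1$)
$w{\left(N,q \right)} = \frac{19}{7}$ ($w{\left(N,q \right)} = \left(-19\right) \left(- \frac{1}{7}\right) = \frac{19}{7}$)
$M = \frac{361}{49}$ ($M = \left(\frac{19}{7}\right)^{2} = \frac{361}{49} \approx 7.3673$)
$- M = \left(-1\right) \frac{361}{49} = - \frac{361}{49}$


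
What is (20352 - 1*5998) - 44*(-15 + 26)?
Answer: 13870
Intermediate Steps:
(20352 - 1*5998) - 44*(-15 + 26) = (20352 - 5998) - 44*11 = 14354 - 1*484 = 14354 - 484 = 13870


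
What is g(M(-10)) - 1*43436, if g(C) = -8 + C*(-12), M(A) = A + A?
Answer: -43204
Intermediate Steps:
M(A) = 2*A
g(C) = -8 - 12*C
g(M(-10)) - 1*43436 = (-8 - 24*(-10)) - 1*43436 = (-8 - 12*(-20)) - 43436 = (-8 + 240) - 43436 = 232 - 43436 = -43204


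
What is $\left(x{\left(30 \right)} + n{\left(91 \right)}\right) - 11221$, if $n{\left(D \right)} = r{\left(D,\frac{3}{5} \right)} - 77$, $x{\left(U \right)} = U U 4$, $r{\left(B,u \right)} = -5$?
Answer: $-7703$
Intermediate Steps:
$x{\left(U \right)} = 4 U^{2}$ ($x{\left(U \right)} = U^{2} \cdot 4 = 4 U^{2}$)
$n{\left(D \right)} = -82$ ($n{\left(D \right)} = -5 - 77 = -82$)
$\left(x{\left(30 \right)} + n{\left(91 \right)}\right) - 11221 = \left(4 \cdot 30^{2} - 82\right) - 11221 = \left(4 \cdot 900 - 82\right) - 11221 = \left(3600 - 82\right) - 11221 = 3518 - 11221 = -7703$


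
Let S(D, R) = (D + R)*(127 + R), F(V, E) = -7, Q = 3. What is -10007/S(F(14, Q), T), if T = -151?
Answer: -10007/3792 ≈ -2.6390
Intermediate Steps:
S(D, R) = (127 + R)*(D + R)
-10007/S(F(14, Q), T) = -10007/((-151)² + 127*(-7) + 127*(-151) - 7*(-151)) = -10007/(22801 - 889 - 19177 + 1057) = -10007/3792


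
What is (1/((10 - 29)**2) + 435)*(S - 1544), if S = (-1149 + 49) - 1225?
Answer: -607572284/361 ≈ -1.6830e+6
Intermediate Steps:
S = -2325 (S = -1100 - 1225 = -2325)
(1/((10 - 29)**2) + 435)*(S - 1544) = (1/((10 - 29)**2) + 435)*(-2325 - 1544) = (1/((-19)**2) + 435)*(-3869) = (1/361 + 435)*(-3869) = (157036/361)*(-3869) = -607572284/361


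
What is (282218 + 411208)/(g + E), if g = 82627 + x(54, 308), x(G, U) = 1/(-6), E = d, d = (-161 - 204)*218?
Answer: 4160556/18341 ≈ 226.84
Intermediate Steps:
d = -79570 (d = -365*218 = -79570)
E = -79570
x(G, U) = -1/6
g = 495761/6 (g = 82627 - 1/6 = 495761/6 ≈ 82627.)
(282218 + 411208)/(g + E) = (282218 + 411208)/(495761/6 - 79570) = 693426/(18341/6) = 693426*(6/18341) = 4160556/18341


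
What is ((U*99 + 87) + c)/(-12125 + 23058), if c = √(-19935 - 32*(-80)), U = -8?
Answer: -705/10933 + 5*I*√695/10933 ≈ -0.064484 + 0.012057*I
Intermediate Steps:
c = 5*I*√695 (c = √(-19935 + 2560) = √(-17375) = 5*I*√695 ≈ 131.81*I)
((U*99 + 87) + c)/(-12125 + 23058) = ((-8*99 + 87) + 5*I*√695)/(-12125 + 23058) = ((-792 + 87) + 5*I*√695)/10933 = (-705 + 5*I*√695)*(1/10933) = -705/10933 + 5*I*√695/10933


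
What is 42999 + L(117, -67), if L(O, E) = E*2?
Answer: 42865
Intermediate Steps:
L(O, E) = 2*E
42999 + L(117, -67) = 42999 + 2*(-67) = 42999 - 134 = 42865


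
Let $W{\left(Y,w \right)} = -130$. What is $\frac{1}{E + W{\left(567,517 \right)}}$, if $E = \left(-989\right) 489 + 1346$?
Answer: $- \frac{1}{482405} \approx -2.0729 \cdot 10^{-6}$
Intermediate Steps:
$E = -482275$ ($E = -483621 + 1346 = -482275$)
$\frac{1}{E + W{\left(567,517 \right)}} = \frac{1}{-482275 - 130} = \frac{1}{-482405} = - \frac{1}{482405}$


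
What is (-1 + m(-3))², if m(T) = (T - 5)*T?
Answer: 529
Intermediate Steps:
m(T) = T*(-5 + T) (m(T) = (-5 + T)*T = T*(-5 + T))
(-1 + m(-3))² = (-1 - 3*(-5 - 3))² = (-1 - 3*(-8))² = (-1 + 24)² = 23² = 529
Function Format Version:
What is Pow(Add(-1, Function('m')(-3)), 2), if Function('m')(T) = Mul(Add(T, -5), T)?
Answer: 529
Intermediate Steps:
Function('m')(T) = Mul(T, Add(-5, T)) (Function('m')(T) = Mul(Add(-5, T), T) = Mul(T, Add(-5, T)))
Pow(Add(-1, Function('m')(-3)), 2) = Pow(Add(-1, Mul(-3, Add(-5, -3))), 2) = Pow(Add(-1, Mul(-3, -8)), 2) = Pow(Add(-1, 24), 2) = Pow(23, 2) = 529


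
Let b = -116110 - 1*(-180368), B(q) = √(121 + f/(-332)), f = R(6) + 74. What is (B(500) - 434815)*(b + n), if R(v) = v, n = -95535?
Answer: 13599708755 - 31277*√831909/83 ≈ 1.3599e+10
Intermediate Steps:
f = 80 (f = 6 + 74 = 80)
B(q) = √831909/83 (B(q) = √(121 + 80/(-332)) = √(121 + 80*(-1/332)) = √(121 - 20/83) = √(10023/83) = √831909/83)
b = 64258 (b = -116110 + 180368 = 64258)
(B(500) - 434815)*(b + n) = (√831909/83 - 434815)*(64258 - 95535) = (-434815 + √831909/83)*(-31277) = 13599708755 - 31277*√831909/83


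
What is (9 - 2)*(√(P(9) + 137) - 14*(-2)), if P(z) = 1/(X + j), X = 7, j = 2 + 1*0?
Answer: 196 + 7*√1234/3 ≈ 277.97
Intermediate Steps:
j = 2 (j = 2 + 0 = 2)
P(z) = ⅑ (P(z) = 1/(7 + 2) = 1/9 = ⅑)
(9 - 2)*(√(P(9) + 137) - 14*(-2)) = (9 - 2)*(√(⅑ + 137) - 14*(-2)) = 7*(√(1234/9) + 28) = 7*(√1234/3 + 28) = 7*(28 + √1234/3) = 196 + 7*√1234/3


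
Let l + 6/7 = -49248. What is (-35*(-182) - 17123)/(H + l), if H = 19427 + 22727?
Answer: 75271/49664 ≈ 1.5156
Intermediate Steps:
l = -344742/7 (l = -6/7 - 49248 = -344742/7 ≈ -49249.)
H = 42154
(-35*(-182) - 17123)/(H + l) = (-35*(-182) - 17123)/(42154 - 344742/7) = (6370 - 17123)/(-49664/7) = -10753*(-7/49664) = 75271/49664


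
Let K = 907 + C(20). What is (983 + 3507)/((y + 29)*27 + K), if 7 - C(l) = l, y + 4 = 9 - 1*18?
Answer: 2245/663 ≈ 3.3861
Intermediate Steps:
y = -13 (y = -4 + (9 - 1*18) = -4 + (9 - 18) = -4 - 9 = -13)
C(l) = 7 - l
K = 894 (K = 907 + (7 - 1*20) = 907 + (7 - 20) = 907 - 13 = 894)
(983 + 3507)/((y + 29)*27 + K) = (983 + 3507)/((-13 + 29)*27 + 894) = 4490/(16*27 + 894) = 4490/(432 + 894) = 4490/1326 = 4490*(1/1326) = 2245/663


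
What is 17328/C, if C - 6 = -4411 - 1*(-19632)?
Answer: 17328/15227 ≈ 1.1380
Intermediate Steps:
C = 15227 (C = 6 + (-4411 - 1*(-19632)) = 6 + (-4411 + 19632) = 6 + 15221 = 15227)
17328/C = 17328/15227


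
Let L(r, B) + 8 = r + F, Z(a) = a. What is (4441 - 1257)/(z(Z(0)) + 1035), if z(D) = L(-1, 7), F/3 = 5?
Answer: 3184/1041 ≈ 3.0586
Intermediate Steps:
F = 15 (F = 3*5 = 15)
L(r, B) = 7 + r (L(r, B) = -8 + (r + 15) = -8 + (15 + r) = 7 + r)
z(D) = 6 (z(D) = 7 - 1 = 6)
(4441 - 1257)/(z(Z(0)) + 1035) = (4441 - 1257)/(6 + 1035) = 3184/1041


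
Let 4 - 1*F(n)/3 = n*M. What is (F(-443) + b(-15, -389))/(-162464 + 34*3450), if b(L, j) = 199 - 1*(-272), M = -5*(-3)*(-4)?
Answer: 79257/45164 ≈ 1.7549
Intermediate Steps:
M = -60 (M = 15*(-4) = -60)
F(n) = 12 + 180*n (F(n) = 12 - 3*n*(-60) = 12 - (-180)*n = 12 + 180*n)
b(L, j) = 471 (b(L, j) = 199 + 272 = 471)
(F(-443) + b(-15, -389))/(-162464 + 34*3450) = ((12 + 180*(-443)) + 471)/(-162464 + 34*3450) = ((12 - 79740) + 471)/(-162464 + 117300) = (-79728 + 471)/(-45164) = -79257*(-1/45164) = 79257/45164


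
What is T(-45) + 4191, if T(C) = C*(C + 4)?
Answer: 6036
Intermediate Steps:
T(C) = C*(4 + C)
T(-45) + 4191 = -45*(4 - 45) + 4191 = -45*(-41) + 4191 = 1845 + 4191 = 6036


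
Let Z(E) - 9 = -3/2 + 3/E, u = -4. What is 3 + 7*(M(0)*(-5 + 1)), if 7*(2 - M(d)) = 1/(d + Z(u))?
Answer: -1415/27 ≈ -52.407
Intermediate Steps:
Z(E) = 15/2 + 3/E (Z(E) = 9 + (-3/2 + 3/E) = 15/2 + 3/E)
M(d) = 2 - 1/(7*(27/4 + d)) (M(d) = 2 - 1/(7*(d + (15/2 + 3/(-4)))) = 2 - 1/(7*(d + (15/2 + 3*(-¼)))) = 2 - 1/(7*(d + (15/2 - ¾))) = 2 - 1/(7*(d + 27/4)) = 2 - 1/(7*(27/4 + d)))
3 + 7*(M(0)*(-5 + 1)) = 3 + 7*((2*(187 + 28*0)/(7*(27 + 4*0)))*(-5 + 1)) = 3 + 7*((2*(187 + 0)/(7*(27 + 0)))*(-4)) = 3 + 7*(((2/7)*187/27)*(-4)) = 3 + 7*(((2/7)*(1/27)*187)*(-4)) = 3 + 7*((374/189)*(-4)) = 3 + 7*(-1496/189) = 3 - 1496/27 = -1415/27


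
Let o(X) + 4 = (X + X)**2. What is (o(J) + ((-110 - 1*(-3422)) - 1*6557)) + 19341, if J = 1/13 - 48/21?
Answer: 133419456/8281 ≈ 16112.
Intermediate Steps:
J = -201/91 (J = 1*(1/13) - 48*1/21 = 1/13 - 16/7 = -201/91 ≈ -2.2088)
o(X) = -4 + 4*X**2 (o(X) = -4 + (X + X)**2 = -4 + (2*X)**2 = -4 + 4*X**2)
(o(J) + ((-110 - 1*(-3422)) - 1*6557)) + 19341 = ((-4 + 4*(-201/91)**2) + ((-110 - 1*(-3422)) - 1*6557)) + 19341 = ((-4 + 4*(40401/8281)) + ((-110 + 3422) - 6557)) + 19341 = ((-4 + 161604/8281) + (3312 - 6557)) + 19341 = (128480/8281 - 3245) + 19341 = -26743365/8281 + 19341 = 133419456/8281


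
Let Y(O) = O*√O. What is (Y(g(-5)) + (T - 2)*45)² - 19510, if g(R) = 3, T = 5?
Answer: -1258 + 810*√3 ≈ 144.96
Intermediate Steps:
Y(O) = O^(3/2)
(Y(g(-5)) + (T - 2)*45)² - 19510 = (3^(3/2) + (5 - 2)*45)² - 19510 = (3*√3 + 3*45)² - 19510 = (3*√3 + 135)² - 19510 = (135 + 3*√3)² - 19510 = -19510 + (135 + 3*√3)²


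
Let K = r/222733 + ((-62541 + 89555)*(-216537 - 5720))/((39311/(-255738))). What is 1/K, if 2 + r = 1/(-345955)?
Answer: 3029132495634665/118316083809110241635536539 ≈ 2.5602e-11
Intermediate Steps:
r = -691911/345955 (r = -2 + 1/(-345955) = -2 - 1/345955 = -691911/345955 ≈ -2.0000)
K = 118316083809110241635536539/3029132495634665 (K = -691911/345955/222733 + ((-62541 + 89555)*(-216537 - 5720))/((39311/(-255738))) = -691911/345955*1/222733 + (27014*(-222257))/((39311*(-1/255738))) = -691911/77055595015 - 6004050598/(-39311/255738) = -691911/77055595015 - 6004050598*(-255738/39311) = -691911/77055595015 + 1535463891831324/39311 = 118316083809110241635536539/3029132495634665 ≈ 3.9059e+10)
1/K = 1/(118316083809110241635536539/3029132495634665) = 3029132495634665/118316083809110241635536539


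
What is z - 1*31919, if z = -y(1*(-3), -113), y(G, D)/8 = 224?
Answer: -33711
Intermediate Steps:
y(G, D) = 1792 (y(G, D) = 8*224 = 1792)
z = -1792 (z = -1*1792 = -1792)
z - 1*31919 = -1792 - 1*31919 = -1792 - 31919 = -33711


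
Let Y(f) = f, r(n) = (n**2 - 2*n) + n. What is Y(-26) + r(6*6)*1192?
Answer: 1501894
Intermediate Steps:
r(n) = n**2 - n
Y(-26) + r(6*6)*1192 = -26 + ((6*6)*(-1 + 6*6))*1192 = -26 + (36*(-1 + 36))*1192 = -26 + (36*35)*1192 = -26 + 1260*1192 = -26 + 1501920 = 1501894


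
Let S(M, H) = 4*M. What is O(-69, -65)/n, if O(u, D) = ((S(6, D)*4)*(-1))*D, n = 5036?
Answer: 1560/1259 ≈ 1.2391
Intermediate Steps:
O(u, D) = -96*D (O(u, D) = (((4*6)*4)*(-1))*D = ((24*4)*(-1))*D = (96*(-1))*D = -96*D)
O(-69, -65)/n = -96*(-65)/5036 = 6240*(1/5036) = 1560/1259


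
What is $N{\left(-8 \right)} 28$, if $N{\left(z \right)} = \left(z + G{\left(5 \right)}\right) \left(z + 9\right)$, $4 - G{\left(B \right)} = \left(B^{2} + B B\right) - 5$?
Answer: $-1372$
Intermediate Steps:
$G{\left(B \right)} = 9 - 2 B^{2}$ ($G{\left(B \right)} = 4 - \left(\left(B^{2} + B B\right) - 5\right) = 4 - \left(\left(B^{2} + B^{2}\right) - 5\right) = 4 - \left(2 B^{2} - 5\right) = 4 - \left(-5 + 2 B^{2}\right) = 9 - 2 B^{2}$)
$N{\left(z \right)} = \left(-41 + z\right) \left(9 + z\right)$ ($N{\left(z \right)} = \left(z + \left(9 - 2 \cdot 5^{2}\right)\right) \left(z + 9\right) = \left(z + \left(9 - 50\right)\right) \left(9 + z\right) = \left(z - 41\right) \left(9 + z\right) = \left(-41 + z\right) \left(9 + z\right)$)
$N{\left(-8 \right)} 28 = \left(-369 + \left(-8\right)^{2} - -256\right) 28 = \left(-369 + 64 + 256\right) 28 = \left(-49\right) 28 = -1372$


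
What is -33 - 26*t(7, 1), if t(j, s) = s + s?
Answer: -85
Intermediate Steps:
t(j, s) = 2*s
-33 - 26*t(7, 1) = -33 - 52 = -85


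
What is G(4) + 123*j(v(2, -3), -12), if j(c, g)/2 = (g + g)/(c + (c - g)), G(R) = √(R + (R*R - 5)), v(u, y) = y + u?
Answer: -2952/5 + √15 ≈ -586.53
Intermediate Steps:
v(u, y) = u + y
G(R) = √(-5 + R + R²) (G(R) = √(R + (R² - 5)) = √(R + (-5 + R²)) = √(-5 + R + R²))
j(c, g) = 4*g/(-g + 2*c) (j(c, g) = 2*((g + g)/(c + (c - g))) = 2*((2*g)/(-g + 2*c)) = 2*(2*g/(-g + 2*c)) = 4*g/(-g + 2*c))
G(4) + 123*j(v(2, -3), -12) = √(-5 + 4 + 4²) + 123*(4*(-12)/(-1*(-12) + 2*(2 - 3))) = √(-5 + 4 + 16) + 123*(4*(-12)/(12 + 2*(-1))) = √15 + 123*(4*(-12)/(12 - 2)) = √15 + 123*(4*(-12)/10) = √15 + 123*(4*(-12)*(⅒)) = √15 + 123*(-24/5) = √15 - 2952/5 = -2952/5 + √15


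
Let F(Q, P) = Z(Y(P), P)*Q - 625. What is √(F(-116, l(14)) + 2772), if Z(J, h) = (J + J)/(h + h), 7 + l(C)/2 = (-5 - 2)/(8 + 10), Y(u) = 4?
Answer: √38533691/133 ≈ 46.673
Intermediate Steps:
l(C) = -133/9 (l(C) = -14 + 2*((-5 - 2)/(8 + 10)) = -14 + 2*(-7/18) = -14 - 7/9 = -133/9)
Z(J, h) = J/h (Z(J, h) = (2*J)/((2*h)) = (2*J)*(1/(2*h)) = J/h)
F(Q, P) = -625 + 4*Q/P (F(Q, P) = (4/P)*Q - 625 = 4*Q/P - 625 = -625 + 4*Q/P)
√(F(-116, l(14)) + 2772) = √((-625 + 4*(-116)/(-133/9)) + 2772) = √((-625 + 4*(-116)*(-9/133)) + 2772) = √((-625 + 4176/133) + 2772) = √(-78949/133 + 2772) = √(289727/133) = √38533691/133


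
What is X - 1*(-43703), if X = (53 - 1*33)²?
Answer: 44103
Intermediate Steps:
X = 400 (X = (53 - 33)² = 20² = 400)
X - 1*(-43703) = 400 - 1*(-43703) = 400 + 43703 = 44103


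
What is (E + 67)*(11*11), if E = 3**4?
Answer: 17908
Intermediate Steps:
E = 81
(E + 67)*(11*11) = (81 + 67)*(11*11) = 148*121 = 17908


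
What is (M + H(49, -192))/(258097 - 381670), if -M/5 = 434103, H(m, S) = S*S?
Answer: 711217/41191 ≈ 17.266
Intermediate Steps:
H(m, S) = S**2
M = -2170515 (M = -5*434103 = -2170515)
(M + H(49, -192))/(258097 - 381670) = (-2170515 + (-192)**2)/(258097 - 381670) = (-2170515 + 36864)/(-123573) = -2133651*(-1/123573) = 711217/41191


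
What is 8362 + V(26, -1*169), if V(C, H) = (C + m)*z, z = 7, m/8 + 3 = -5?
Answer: 8096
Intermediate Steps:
m = -64 (m = -24 + 8*(-5) = -24 - 40 = -64)
V(C, H) = -448 + 7*C (V(C, H) = (C - 64)*7 = (-64 + C)*7 = -448 + 7*C)
8362 + V(26, -1*169) = 8362 + (-448 + 7*26) = 8362 + (-448 + 182) = 8362 - 266 = 8096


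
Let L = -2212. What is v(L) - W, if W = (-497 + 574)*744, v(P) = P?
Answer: -59500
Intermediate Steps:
W = 57288 (W = 77*744 = 57288)
v(L) - W = -2212 - 1*57288 = -2212 - 57288 = -59500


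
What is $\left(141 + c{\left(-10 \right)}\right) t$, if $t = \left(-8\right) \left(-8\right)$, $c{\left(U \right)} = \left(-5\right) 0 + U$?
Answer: $8384$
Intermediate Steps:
$c{\left(U \right)} = U$ ($c{\left(U \right)} = 0 + U = U$)
$t = 64$
$\left(141 + c{\left(-10 \right)}\right) t = \left(141 - 10\right) 64 = 131 \cdot 64 = 8384$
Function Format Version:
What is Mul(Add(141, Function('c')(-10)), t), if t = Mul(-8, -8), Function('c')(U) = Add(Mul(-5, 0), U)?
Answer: 8384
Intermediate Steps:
Function('c')(U) = U (Function('c')(U) = Add(0, U) = U)
t = 64
Mul(Add(141, Function('c')(-10)), t) = Mul(Add(141, -10), 64) = Mul(131, 64) = 8384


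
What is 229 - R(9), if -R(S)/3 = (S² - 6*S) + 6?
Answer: 328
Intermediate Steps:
R(S) = -18 - 3*S² + 18*S (R(S) = -3*((S² - 6*S) + 6) = -3*(6 + S² - 6*S) = -18 - 3*S² + 18*S)
229 - R(9) = 229 - (-18 - 3*9² + 18*9) = 229 - (-18 - 3*81 + 162) = 229 - (-18 - 243 + 162) = 229 - 1*(-99) = 229 + 99 = 328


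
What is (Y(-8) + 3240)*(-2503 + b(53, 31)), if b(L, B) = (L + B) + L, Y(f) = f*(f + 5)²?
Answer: -7495488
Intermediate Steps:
Y(f) = f*(5 + f)²
b(L, B) = B + 2*L (b(L, B) = (B + L) + L = B + 2*L)
(Y(-8) + 3240)*(-2503 + b(53, 31)) = (-8*(5 - 8)² + 3240)*(-2503 + (31 + 2*53)) = (-8*(-3)² + 3240)*(-2503 + (31 + 106)) = (-8*9 + 3240)*(-2503 + 137) = (-72 + 3240)*(-2366) = 3168*(-2366) = -7495488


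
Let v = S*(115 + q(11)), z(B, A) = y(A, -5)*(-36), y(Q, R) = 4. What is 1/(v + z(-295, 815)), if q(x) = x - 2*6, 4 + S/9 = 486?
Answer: 1/494388 ≈ 2.0227e-6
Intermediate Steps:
S = 4338 (S = -36 + 9*486 = -36 + 4374 = 4338)
q(x) = -12 + x (q(x) = x - 12 = -12 + x)
z(B, A) = -144 (z(B, A) = 4*(-36) = -144)
v = 494532 (v = 4338*(115 + (-12 + 11)) = 4338*(115 - 1) = 4338*114 = 494532)
1/(v + z(-295, 815)) = 1/(494532 - 144) = 1/494388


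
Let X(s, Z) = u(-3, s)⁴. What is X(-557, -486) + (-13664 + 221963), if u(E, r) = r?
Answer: 96254650300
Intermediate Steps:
X(s, Z) = s⁴
X(-557, -486) + (-13664 + 221963) = (-557)⁴ + (-13664 + 221963) = 96254442001 + 208299 = 96254650300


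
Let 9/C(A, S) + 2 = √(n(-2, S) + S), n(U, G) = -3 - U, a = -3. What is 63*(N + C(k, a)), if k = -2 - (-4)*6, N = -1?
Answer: -819/4 - 567*I/4 ≈ -204.75 - 141.75*I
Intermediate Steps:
k = 22 (k = -2 - 1*(-24) = -2 + 24 = 22)
C(A, S) = 9/(-2 + √(-1 + S)) (C(A, S) = 9/(-2 + √((-3 - 1*(-2)) + S)) = 9/(-2 + √((-3 + 2) + S)) = 9/(-2 + √(-1 + S)))
63*(N + C(k, a)) = 63*(-1 + 9/(-2 + √(-1 - 3))) = 63*(-1 + 9/(-2 + √(-4))) = 63*(-1 + 9/(-2 + 2*I)) = 63*(-1 + 9*((-2 - 2*I)/8)) = 63*(-1 + 9*(-2 - 2*I)/8) = -63 + 567*(-2 - 2*I)/8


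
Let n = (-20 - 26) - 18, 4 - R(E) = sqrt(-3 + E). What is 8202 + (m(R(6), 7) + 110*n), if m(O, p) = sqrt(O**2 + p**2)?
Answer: 1162 + 2*sqrt(17 - 2*sqrt(3)) ≈ 1169.4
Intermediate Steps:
R(E) = 4 - sqrt(-3 + E)
n = -64 (n = -46 - 18 = -64)
8202 + (m(R(6), 7) + 110*n) = 8202 + (sqrt((4 - sqrt(-3 + 6))**2 + 7**2) + 110*(-64)) = 8202 + (sqrt((4 - sqrt(3))**2 + 49) - 7040) = 8202 + (sqrt(49 + (4 - sqrt(3))**2) - 7040) = 8202 + (-7040 + sqrt(49 + (4 - sqrt(3))**2)) = 1162 + sqrt(49 + (4 - sqrt(3))**2)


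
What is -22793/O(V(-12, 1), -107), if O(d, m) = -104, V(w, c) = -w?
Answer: 22793/104 ≈ 219.16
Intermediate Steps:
-22793/O(V(-12, 1), -107) = -22793/(-104) = -22793*(-1/104) = 22793/104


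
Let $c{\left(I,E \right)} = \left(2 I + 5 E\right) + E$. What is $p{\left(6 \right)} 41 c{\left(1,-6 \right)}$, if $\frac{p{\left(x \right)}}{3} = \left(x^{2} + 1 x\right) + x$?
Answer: $-200736$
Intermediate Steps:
$c{\left(I,E \right)} = 2 I + 6 E$
$p{\left(x \right)} = 3 x^{2} + 6 x$ ($p{\left(x \right)} = 3 \left(\left(x^{2} + 1 x\right) + x\right) = 3 \left(\left(x^{2} + x\right) + x\right) = 3 \left(\left(x + x^{2}\right) + x\right) = 3 \left(x^{2} + 2 x\right) = 3 x^{2} + 6 x$)
$p{\left(6 \right)} 41 c{\left(1,-6 \right)} = 3 \cdot 6 \left(2 + 6\right) 41 \left(2 \cdot 1 + 6 \left(-6\right)\right) = 3 \cdot 6 \cdot 8 \cdot 41 \left(2 - 36\right) = 144 \cdot 41 \left(-34\right) = 5904 \left(-34\right) = -200736$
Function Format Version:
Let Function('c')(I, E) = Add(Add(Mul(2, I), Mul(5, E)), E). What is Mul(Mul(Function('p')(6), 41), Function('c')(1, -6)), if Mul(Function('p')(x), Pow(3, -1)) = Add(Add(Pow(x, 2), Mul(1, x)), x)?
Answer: -200736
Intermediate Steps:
Function('c')(I, E) = Add(Mul(2, I), Mul(6, E))
Function('p')(x) = Add(Mul(3, Pow(x, 2)), Mul(6, x)) (Function('p')(x) = Mul(3, Add(Add(Pow(x, 2), Mul(1, x)), x)) = Mul(3, Add(Add(Pow(x, 2), x), x)) = Mul(3, Add(Add(x, Pow(x, 2)), x)) = Mul(3, Add(Pow(x, 2), Mul(2, x))) = Add(Mul(3, Pow(x, 2)), Mul(6, x)))
Mul(Mul(Function('p')(6), 41), Function('c')(1, -6)) = Mul(Mul(Mul(3, 6, Add(2, 6)), 41), Add(Mul(2, 1), Mul(6, -6))) = Mul(Mul(Mul(3, 6, 8), 41), Add(2, -36)) = Mul(Mul(144, 41), -34) = Mul(5904, -34) = -200736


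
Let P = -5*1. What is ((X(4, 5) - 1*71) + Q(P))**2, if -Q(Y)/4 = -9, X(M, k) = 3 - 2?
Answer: 1156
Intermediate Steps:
X(M, k) = 1
P = -5
Q(Y) = 36 (Q(Y) = -4*(-9) = 36)
((X(4, 5) - 1*71) + Q(P))**2 = ((1 - 1*71) + 36)**2 = ((1 - 71) + 36)**2 = (-70 + 36)**2 = (-34)**2 = 1156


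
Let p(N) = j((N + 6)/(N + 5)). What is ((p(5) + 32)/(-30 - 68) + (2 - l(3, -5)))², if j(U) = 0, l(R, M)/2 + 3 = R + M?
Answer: 327184/2401 ≈ 136.27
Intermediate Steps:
l(R, M) = -6 + 2*M + 2*R (l(R, M) = -6 + 2*(R + M) = -6 + 2*(M + R) = -6 + (2*M + 2*R) = -6 + 2*M + 2*R)
p(N) = 0
((p(5) + 32)/(-30 - 68) + (2 - l(3, -5)))² = ((0 + 32)/(-30 - 68) + (2 - (-6 + 2*(-5) + 2*3)))² = (32/(-98) + (2 - (-6 - 10 + 6)))² = (32*(-1/98) + (2 - 1*(-10)))² = (-16/49 + (2 + 10))² = (-16/49 + 12)² = (572/49)² = 327184/2401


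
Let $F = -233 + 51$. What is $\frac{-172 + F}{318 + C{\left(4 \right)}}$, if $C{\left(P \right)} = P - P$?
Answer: $- \frac{59}{53} \approx -1.1132$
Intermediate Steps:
$C{\left(P \right)} = 0$
$F = -182$
$\frac{-172 + F}{318 + C{\left(4 \right)}} = \frac{-172 - 182}{318 + 0} = - \frac{354}{318} = \left(-354\right) \frac{1}{318} = - \frac{59}{53}$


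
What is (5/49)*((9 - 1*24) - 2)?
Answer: -85/49 ≈ -1.7347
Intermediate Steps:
(5/49)*((9 - 1*24) - 2) = (5*(1/49))*((9 - 24) - 2) = 5*(-15 - 2)/49 = (5/49)*(-17) = -85/49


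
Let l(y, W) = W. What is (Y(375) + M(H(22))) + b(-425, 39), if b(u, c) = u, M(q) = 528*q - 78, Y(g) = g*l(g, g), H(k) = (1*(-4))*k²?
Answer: -882086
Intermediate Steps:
H(k) = -4*k²
Y(g) = g² (Y(g) = g*g = g²)
M(q) = -78 + 528*q
(Y(375) + M(H(22))) + b(-425, 39) = (375² + (-78 + 528*(-4*22²))) - 425 = (140625 + (-78 + 528*(-4*484))) - 425 = (140625 + (-78 + 528*(-1936))) - 425 = (140625 + (-78 - 1022208)) - 425 = (140625 - 1022286) - 425 = -881661 - 425 = -882086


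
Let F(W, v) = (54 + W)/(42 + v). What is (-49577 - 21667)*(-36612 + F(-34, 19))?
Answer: 159110080128/61 ≈ 2.6084e+9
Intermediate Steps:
F(W, v) = (54 + W)/(42 + v)
(-49577 - 21667)*(-36612 + F(-34, 19)) = (-49577 - 21667)*(-36612 + (54 - 34)/(42 + 19)) = -71244*(-36612 + 20/61) = -71244*(-2233312/61) = 159110080128/61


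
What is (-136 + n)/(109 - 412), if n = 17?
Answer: 119/303 ≈ 0.39274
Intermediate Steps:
(-136 + n)/(109 - 412) = (-136 + 17)/(109 - 412) = -119/(-303) = -119*(-1/303) = 119/303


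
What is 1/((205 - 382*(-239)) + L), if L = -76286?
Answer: 1/15217 ≈ 6.5716e-5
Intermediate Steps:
1/((205 - 382*(-239)) + L) = 1/((205 - 382*(-239)) - 76286) = 1/((205 + 91298) - 76286) = 1/(91503 - 76286) = 1/15217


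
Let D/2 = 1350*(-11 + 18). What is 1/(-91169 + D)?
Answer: -1/72269 ≈ -1.3837e-5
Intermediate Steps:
D = 18900 (D = 2*(1350*(-11 + 18)) = 2*(1350*7) = 2*9450 = 18900)
1/(-91169 + D) = 1/(-91169 + 18900) = 1/(-72269) = -1/72269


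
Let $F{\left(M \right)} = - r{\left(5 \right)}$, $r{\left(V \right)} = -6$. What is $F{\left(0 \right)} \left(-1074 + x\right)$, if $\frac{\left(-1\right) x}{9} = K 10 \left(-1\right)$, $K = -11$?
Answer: $-12384$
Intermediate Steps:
$x = -990$ ($x = - 9 \left(-11\right) 10 \left(-1\right) = - 9 \left(\left(-110\right) \left(-1\right)\right) = \left(-9\right) 110 = -990$)
$F{\left(M \right)} = 6$ ($F{\left(M \right)} = \left(-1\right) \left(-6\right) = 6$)
$F{\left(0 \right)} \left(-1074 + x\right) = 6 \left(-1074 - 990\right) = 6 \left(-2064\right) = -12384$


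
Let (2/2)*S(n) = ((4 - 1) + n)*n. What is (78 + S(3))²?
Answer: 9216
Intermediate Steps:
S(n) = n*(3 + n) (S(n) = ((4 - 1) + n)*n = (3 + n)*n = n*(3 + n))
(78 + S(3))² = (78 + 3*(3 + 3))² = (78 + 3*6)² = (78 + 18)² = 96² = 9216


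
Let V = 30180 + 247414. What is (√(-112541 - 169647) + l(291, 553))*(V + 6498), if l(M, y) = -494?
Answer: -140341448 + 568184*I*√70547 ≈ -1.4034e+8 + 1.5091e+8*I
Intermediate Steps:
V = 277594
(√(-112541 - 169647) + l(291, 553))*(V + 6498) = (√(-112541 - 169647) - 494)*(277594 + 6498) = (√(-282188) - 494)*284092 = (2*I*√70547 - 494)*284092 = (-494 + 2*I*√70547)*284092 = -140341448 + 568184*I*√70547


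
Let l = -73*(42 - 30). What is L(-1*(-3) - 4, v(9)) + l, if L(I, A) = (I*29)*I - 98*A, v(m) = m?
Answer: -1729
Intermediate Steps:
L(I, A) = -98*A + 29*I**2 (L(I, A) = (29*I)*I - 98*A = 29*I**2 - 98*A = -98*A + 29*I**2)
l = -876 (l = -73*12 = -876)
L(-1*(-3) - 4, v(9)) + l = (-98*9 + 29*(-1*(-3) - 4)**2) - 876 = (-882 + 29*(3 - 4)**2) - 876 = (-882 + 29*(-1)**2) - 876 = (-882 + 29*1) - 876 = (-882 + 29) - 876 = -853 - 876 = -1729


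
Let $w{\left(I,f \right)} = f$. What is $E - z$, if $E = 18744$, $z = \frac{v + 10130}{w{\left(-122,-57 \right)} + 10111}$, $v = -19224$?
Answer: $\frac{94230635}{5027} \approx 18745.0$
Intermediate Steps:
$z = - \frac{4547}{5027}$ ($z = \frac{-19224 + 10130}{-57 + 10111} = - \frac{9094}{10054} = \left(-9094\right) \frac{1}{10054} = - \frac{4547}{5027} \approx -0.90452$)
$E - z = 18744 - - \frac{4547}{5027} = 18744 + \frac{4547}{5027} = \frac{94230635}{5027}$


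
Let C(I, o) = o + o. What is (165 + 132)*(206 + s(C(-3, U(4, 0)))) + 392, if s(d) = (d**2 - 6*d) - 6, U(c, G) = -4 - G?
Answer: 93056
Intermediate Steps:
C(I, o) = 2*o
s(d) = -6 + d**2 - 6*d
(165 + 132)*(206 + s(C(-3, U(4, 0)))) + 392 = (165 + 132)*(206 + (-6 + (2*(-4 - 1*0))**2 - 12*(-4 - 1*0))) + 392 = 297*(206 + (-6 + (2*(-4 + 0))**2 - 12*(-4 + 0))) + 392 = 297*(206 + (-6 + (2*(-4))**2 - 12*(-4))) + 392 = 297*(206 + (-6 + (-8)**2 - 6*(-8))) + 392 = 297*(206 + (-6 + 64 + 48)) + 392 = 297*(206 + 106) + 392 = 297*312 + 392 = 92664 + 392 = 93056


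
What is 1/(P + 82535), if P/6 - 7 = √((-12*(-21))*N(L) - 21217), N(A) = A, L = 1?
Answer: 82577/6819715669 - 6*I*√20965/6819715669 ≈ 1.2109e-5 - 1.2739e-7*I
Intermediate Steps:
P = 42 + 6*I*√20965 (P = 42 + 6*√(-12*(-21)*1 - 21217) = 42 + 6*√(252*1 - 21217) = 42 + 6*√(252 - 21217) = 42 + 6*√(-20965) = 42 + 6*(I*√20965) = 42 + 6*I*√20965 ≈ 42.0 + 868.76*I)
1/(P + 82535) = 1/((42 + 6*I*√20965) + 82535) = 1/(82577 + 6*I*√20965)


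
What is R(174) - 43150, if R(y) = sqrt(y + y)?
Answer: -43150 + 2*sqrt(87) ≈ -43131.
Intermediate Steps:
R(y) = sqrt(2)*sqrt(y) (R(y) = sqrt(2*y) = sqrt(2)*sqrt(y))
R(174) - 43150 = sqrt(2)*sqrt(174) - 43150 = 2*sqrt(87) - 43150 = -43150 + 2*sqrt(87)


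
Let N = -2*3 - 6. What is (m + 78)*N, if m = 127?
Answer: -2460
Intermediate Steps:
N = -12 (N = -6 - 6 = -12)
(m + 78)*N = (127 + 78)*(-12) = 205*(-12) = -2460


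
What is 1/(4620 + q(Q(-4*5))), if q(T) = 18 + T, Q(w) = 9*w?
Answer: 1/4458 ≈ 0.00022432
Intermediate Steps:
1/(4620 + q(Q(-4*5))) = 1/(4620 + (18 + 9*(-4*5))) = 1/(4620 + (18 + 9*(-20))) = 1/(4620 + (18 - 180)) = 1/(4620 - 162) = 1/4458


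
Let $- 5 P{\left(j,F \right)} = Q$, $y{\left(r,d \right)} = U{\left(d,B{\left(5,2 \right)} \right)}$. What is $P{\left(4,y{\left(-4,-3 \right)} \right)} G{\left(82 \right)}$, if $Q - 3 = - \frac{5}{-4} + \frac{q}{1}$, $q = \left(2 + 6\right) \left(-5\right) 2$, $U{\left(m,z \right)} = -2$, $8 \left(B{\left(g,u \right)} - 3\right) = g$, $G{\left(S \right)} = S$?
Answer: $\frac{12423}{10} \approx 1242.3$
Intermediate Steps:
$B{\left(g,u \right)} = 3 + \frac{g}{8}$
$q = -80$ ($q = 8 \left(-5\right) 2 = \left(-40\right) 2 = -80$)
$y{\left(r,d \right)} = -2$
$Q = - \frac{303}{4}$ ($Q = 3 - \left(80 - \frac{5}{4}\right) = 3 - \frac{315}{4} = - \frac{303}{4} \approx -75.75$)
$P{\left(j,F \right)} = \frac{303}{20}$ ($P{\left(j,F \right)} = \left(- \frac{1}{5}\right) \left(- \frac{303}{4}\right) = \frac{303}{20}$)
$P{\left(4,y{\left(-4,-3 \right)} \right)} G{\left(82 \right)} = \frac{303}{20} \cdot 82 = \frac{12423}{10}$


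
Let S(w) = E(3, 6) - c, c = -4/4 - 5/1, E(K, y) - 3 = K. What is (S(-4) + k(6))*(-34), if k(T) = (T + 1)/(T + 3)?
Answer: -3910/9 ≈ -434.44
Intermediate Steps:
E(K, y) = 3 + K
c = -6 (c = -4*¼ - 5*1 = -1 - 5 = -6)
k(T) = (1 + T)/(3 + T)
S(w) = 12 (S(w) = (3 + 3) - 1*(-6) = 6 + 6 = 12)
(S(-4) + k(6))*(-34) = (12 + (1 + 6)/(3 + 6))*(-34) = (12 + 7/9)*(-34) = (115/9)*(-34) = -3910/9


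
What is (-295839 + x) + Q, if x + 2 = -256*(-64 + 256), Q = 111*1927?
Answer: -131096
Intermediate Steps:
Q = 213897
x = -49154 (x = -2 - 256*(-64 + 256) = -2 - 256*192 = -2 - 49152 = -49154)
(-295839 + x) + Q = (-295839 - 49154) + 213897 = -344993 + 213897 = -131096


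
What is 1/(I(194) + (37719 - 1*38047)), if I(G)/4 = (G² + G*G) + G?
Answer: 1/301536 ≈ 3.3164e-6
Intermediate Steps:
I(G) = 4*G + 8*G² (I(G) = 4*((G² + G*G) + G) = 4*((G² + G²) + G) = 4*(2*G² + G) = 4*(G + 2*G²) = 4*G + 8*G²)
1/(I(194) + (37719 - 1*38047)) = 1/(4*194*(1 + 2*194) + (37719 - 1*38047)) = 1/(4*194*(1 + 388) + (37719 - 38047)) = 1/(4*194*389 - 328) = 1/(301864 - 328) = 1/301536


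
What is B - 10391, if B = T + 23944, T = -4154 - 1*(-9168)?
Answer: 18567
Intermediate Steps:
T = 5014 (T = -4154 + 9168 = 5014)
B = 28958 (B = 5014 + 23944 = 28958)
B - 10391 = 28958 - 10391 = 18567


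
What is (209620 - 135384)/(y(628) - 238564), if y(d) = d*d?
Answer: 18559/38955 ≈ 0.47642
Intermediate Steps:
y(d) = d**2
(209620 - 135384)/(y(628) - 238564) = (209620 - 135384)/(628**2 - 238564) = 74236/(394384 - 238564) = 74236/155820 = 74236*(1/155820) = 18559/38955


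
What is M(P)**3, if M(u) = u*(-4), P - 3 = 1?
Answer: -4096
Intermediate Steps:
P = 4 (P = 3 + 1 = 4)
M(u) = -4*u
M(P)**3 = (-4*4)**3 = (-16)**3 = -4096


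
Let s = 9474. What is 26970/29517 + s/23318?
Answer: 151421753/114712901 ≈ 1.3200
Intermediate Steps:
26970/29517 + s/23318 = 26970/29517 + 9474/23318 = 26970*(1/29517) + 9474*(1/23318) = 8990/9839 + 4737/11659 = 151421753/114712901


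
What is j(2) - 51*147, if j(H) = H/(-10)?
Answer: -37486/5 ≈ -7497.2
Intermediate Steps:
j(H) = -H/10 (j(H) = H*(-1/10) = -H/10)
j(2) - 51*147 = -1/10*2 - 51*147 = -1/5 - 7497 = -37486/5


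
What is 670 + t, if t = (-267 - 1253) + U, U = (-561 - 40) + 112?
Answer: -1339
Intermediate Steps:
U = -489 (U = -601 + 112 = -489)
t = -2009 (t = (-267 - 1253) - 489 = -1520 - 489 = -2009)
670 + t = 670 - 2009 = -1339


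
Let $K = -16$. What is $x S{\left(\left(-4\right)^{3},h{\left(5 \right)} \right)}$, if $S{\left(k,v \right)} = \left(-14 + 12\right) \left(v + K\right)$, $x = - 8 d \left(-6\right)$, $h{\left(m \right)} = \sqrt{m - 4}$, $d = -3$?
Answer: $-4320$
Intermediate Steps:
$h{\left(m \right)} = \sqrt{-4 + m}$
$x = -144$ ($x = \left(-8\right) \left(-3\right) \left(-6\right) = 24 \left(-6\right) = -144$)
$S{\left(k,v \right)} = 32 - 2 v$ ($S{\left(k,v \right)} = \left(-14 + 12\right) \left(v - 16\right) = - 2 \left(-16 + v\right) = 32 - 2 v$)
$x S{\left(\left(-4\right)^{3},h{\left(5 \right)} \right)} = - 144 \left(32 - 2 \sqrt{-4 + 5}\right) = - 144 \left(32 - 2 \sqrt{1}\right) = - 144 \left(32 - 2\right) = \left(-144\right) 30 = -4320$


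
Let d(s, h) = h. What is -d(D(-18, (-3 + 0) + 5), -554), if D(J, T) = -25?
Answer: 554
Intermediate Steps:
-d(D(-18, (-3 + 0) + 5), -554) = -1*(-554) = 554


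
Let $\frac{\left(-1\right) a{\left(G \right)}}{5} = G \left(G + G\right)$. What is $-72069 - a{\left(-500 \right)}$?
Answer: $2427931$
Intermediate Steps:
$a{\left(G \right)} = - 10 G^{2}$ ($a{\left(G \right)} = - 5 G \left(G + G\right) = - 5 G 2 G = - 5 \cdot 2 G^{2} = - 10 G^{2}$)
$-72069 - a{\left(-500 \right)} = -72069 - - 10 \left(-500\right)^{2} = -72069 - \left(-10\right) 250000 = -72069 - -2500000 = -72069 + 2500000 = 2427931$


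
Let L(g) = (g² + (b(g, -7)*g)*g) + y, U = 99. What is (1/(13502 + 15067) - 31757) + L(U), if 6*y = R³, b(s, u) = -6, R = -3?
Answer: -4614836275/57138 ≈ -80767.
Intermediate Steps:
y = -9/2 (y = (⅙)*(-3)³ = (⅙)*(-27) = -9/2 ≈ -4.5000)
L(g) = -9/2 - 5*g² (L(g) = (g² + (-6*g)*g) - 9/2 = (g² - 6*g²) - 9/2 = -5*g² - 9/2 = -9/2 - 5*g²)
(1/(13502 + 15067) - 31757) + L(U) = (1/(13502 + 15067) - 31757) + (-9/2 - 5*99²) = (1/28569 - 31757) + (-9/2 - 5*9801) = (1/28569 - 31757) + (-9/2 - 49005) = -907265732/28569 - 98019/2 = -4614836275/57138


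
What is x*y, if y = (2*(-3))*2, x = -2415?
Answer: 28980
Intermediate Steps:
y = -12 (y = -6*2 = -12)
x*y = -2415*(-12) = 28980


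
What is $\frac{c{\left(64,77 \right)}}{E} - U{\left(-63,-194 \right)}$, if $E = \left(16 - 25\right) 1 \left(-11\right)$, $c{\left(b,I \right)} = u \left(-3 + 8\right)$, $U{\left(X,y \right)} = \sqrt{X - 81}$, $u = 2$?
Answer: $\frac{10}{99} - 12 i \approx 0.10101 - 12.0 i$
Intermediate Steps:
$U{\left(X,y \right)} = \sqrt{-81 + X}$
$c{\left(b,I \right)} = 10$ ($c{\left(b,I \right)} = 2 \left(-3 + 8\right) = 2 \cdot 5 = 10$)
$E = 99$ ($E = \left(-9\right) \left(-11\right) = 99$)
$\frac{c{\left(64,77 \right)}}{E} - U{\left(-63,-194 \right)} = \frac{10}{99} - \sqrt{-81 - 63} = 10 \cdot \frac{1}{99} - \sqrt{-144} = \frac{10}{99} - 12 i$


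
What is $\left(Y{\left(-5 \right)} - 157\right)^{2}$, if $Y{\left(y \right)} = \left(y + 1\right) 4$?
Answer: $29929$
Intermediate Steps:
$Y{\left(y \right)} = 4 + 4 y$ ($Y{\left(y \right)} = \left(1 + y\right) 4 = 4 + 4 y$)
$\left(Y{\left(-5 \right)} - 157\right)^{2} = \left(\left(4 + 4 \left(-5\right)\right) - 157\right)^{2} = \left(\left(4 - 20\right) - 157\right)^{2} = \left(-16 - 157\right)^{2} = \left(-173\right)^{2} = 29929$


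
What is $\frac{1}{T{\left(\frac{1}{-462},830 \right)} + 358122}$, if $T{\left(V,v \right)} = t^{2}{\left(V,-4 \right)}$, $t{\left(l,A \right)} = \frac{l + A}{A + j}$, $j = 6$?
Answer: $\frac{853776}{305759387473} \approx 2.7923 \cdot 10^{-6}$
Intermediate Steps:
$t{\left(l,A \right)} = \frac{A + l}{6 + A}$ ($t{\left(l,A \right)} = \frac{l + A}{A + 6} = \frac{A + l}{6 + A}$)
$T{\left(V,v \right)} = \left(-2 + \frac{V}{2}\right)^{2}$ ($T{\left(V,v \right)} = \left(\frac{-4 + V}{6 - 4}\right)^{2} = \left(\frac{-4 + V}{2}\right)^{2} = \left(-2 + \frac{V}{2}\right)^{2}$)
$\frac{1}{T{\left(\frac{1}{-462},830 \right)} + 358122} = \frac{1}{\frac{\left(-4 + \frac{1}{-462}\right)^{2}}{4} + 358122} = \frac{1}{\frac{\left(-4 - \frac{1}{462}\right)^{2}}{4} + 358122} = \frac{1}{\frac{\left(- \frac{1849}{462}\right)^{2}}{4} + 358122} = \frac{1}{\frac{1}{4} \cdot \frac{3418801}{213444} + 358122} = \frac{1}{\frac{3418801}{853776} + 358122} = \frac{1}{\frac{305759387473}{853776}} = \frac{853776}{305759387473}$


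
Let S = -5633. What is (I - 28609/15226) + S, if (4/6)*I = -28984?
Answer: -747762243/15226 ≈ -49111.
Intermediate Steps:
I = -43476 (I = (3/2)*(-28984) = -43476)
(I - 28609/15226) + S = (-43476 - 28609/15226) - 5633 = -661994185/15226 - 5633 = -747762243/15226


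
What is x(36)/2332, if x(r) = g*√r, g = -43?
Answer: -129/1166 ≈ -0.11063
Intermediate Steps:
x(r) = -43*√r
x(36)/2332 = -43*√36/2332 = -43*6*(1/2332) = -258*1/2332 = -129/1166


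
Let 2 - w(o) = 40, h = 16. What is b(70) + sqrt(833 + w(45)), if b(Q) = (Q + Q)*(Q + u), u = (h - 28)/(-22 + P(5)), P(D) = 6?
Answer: 9905 + sqrt(795) ≈ 9933.2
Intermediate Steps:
w(o) = -38 (w(o) = 2 - 1*40 = 2 - 40 = -38)
u = 3/4 (u = (16 - 28)/(-22 + 6) = -12/(-16) = -12*(-1/16) = 3/4 ≈ 0.75000)
b(Q) = 2*Q*(3/4 + Q) (b(Q) = (Q + Q)*(Q + 3/4) = (2*Q)*(3/4 + Q) = 2*Q*(3/4 + Q))
b(70) + sqrt(833 + w(45)) = (1/2)*70*(3 + 4*70) + sqrt(833 - 38) = (1/2)*70*(3 + 280) + sqrt(795) = (1/2)*70*283 + sqrt(795) = 9905 + sqrt(795)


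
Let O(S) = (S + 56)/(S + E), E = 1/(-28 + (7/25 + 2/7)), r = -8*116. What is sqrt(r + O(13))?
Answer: I*sqrt(750694010)/902 ≈ 30.376*I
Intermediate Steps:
r = -928
E = -175/4801 (E = 1/(-28 + (7*(1/25) + 2*(1/7))) = 1/(-28 + (7/25 + 2/7)) = 1/(-28 + 99/175) = 1/(-4801/175) = -175/4801 ≈ -0.036451)
O(S) = (56 + S)/(-175/4801 + S) (O(S) = (S + 56)/(S - 175/4801) = (56 + S)/(-175/4801 + S))
sqrt(r + O(13)) = sqrt(-928 + 4801*(56 + 13)/(-175 + 4801*13)) = sqrt(-928 + 4801*69/(-175 + 62413)) = sqrt(-928 + 4801*69/62238) = sqrt(-928 + 4801*(1/62238)*69) = sqrt(-928 + 4801/902) = sqrt(-832255/902) = I*sqrt(750694010)/902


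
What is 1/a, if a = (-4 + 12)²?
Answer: 1/64 ≈ 0.015625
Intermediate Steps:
a = 64 (a = 8² = 64)
1/a = 1/64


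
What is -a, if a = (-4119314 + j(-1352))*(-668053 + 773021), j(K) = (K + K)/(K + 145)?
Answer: 521901871572592/1207 ≈ 4.3240e+11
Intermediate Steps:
j(K) = 2*K/(145 + K) (j(K) = (2*K)/(145 + K) = 2*K/(145 + K))
a = -521901871572592/1207 (a = (-4119314 + 2*(-1352)/(145 - 1352))*(-668053 + 773021) = (-4119314 + 2*(-1352)/(-1207))*104968 = (-4119314 + 2*(-1352)*(-1/1207))*104968 = (-4119314 + 2704/1207)*104968 = -4972009294/1207*104968 = -521901871572592/1207 ≈ -4.3240e+11)
-a = -1*(-521901871572592/1207) = 521901871572592/1207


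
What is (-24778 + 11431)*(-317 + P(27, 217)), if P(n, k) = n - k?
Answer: 6766929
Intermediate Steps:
(-24778 + 11431)*(-317 + P(27, 217)) = (-24778 + 11431)*(-317 + (27 - 1*217)) = -13347*(-317 + (27 - 217)) = -13347*(-317 - 190) = -13347*(-507) = 6766929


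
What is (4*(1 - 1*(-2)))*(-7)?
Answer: -84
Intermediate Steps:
(4*(1 - 1*(-2)))*(-7) = (4*(1 + 2))*(-7) = (4*3)*(-7) = 12*(-7) = -84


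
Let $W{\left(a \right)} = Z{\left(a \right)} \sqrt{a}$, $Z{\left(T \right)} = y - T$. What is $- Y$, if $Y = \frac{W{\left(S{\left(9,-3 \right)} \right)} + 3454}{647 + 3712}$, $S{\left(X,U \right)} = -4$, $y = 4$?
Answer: $- \frac{3454}{4359} - \frac{16 i}{4359} \approx -0.79238 - 0.0036706 i$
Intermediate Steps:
$Z{\left(T \right)} = 4 - T$
$W{\left(a \right)} = \sqrt{a} \left(4 - a\right)$ ($W{\left(a \right)} = \left(4 - a\right) \sqrt{a} = \sqrt{a} \left(4 - a\right)$)
$Y = \frac{3454}{4359} + \frac{16 i}{4359}$ ($Y = \frac{\sqrt{-4} \left(4 - -4\right) + 3454}{647 + 3712} = \frac{2 i \left(4 + 4\right) + 3454}{4359} = \left(2 i 8 + 3454\right) \frac{1}{4359} = \left(16 i + 3454\right) \frac{1}{4359} = \left(3454 + 16 i\right) \frac{1}{4359} = \frac{3454}{4359} + \frac{16 i}{4359} \approx 0.79238 + 0.0036706 i$)
$- Y = - (\frac{3454}{4359} + \frac{16 i}{4359}) = - \frac{3454}{4359} - \frac{16 i}{4359}$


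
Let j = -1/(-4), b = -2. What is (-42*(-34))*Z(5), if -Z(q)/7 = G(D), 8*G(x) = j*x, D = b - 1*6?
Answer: 2499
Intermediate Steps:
j = ¼ (j = -1*(-¼) = ¼ ≈ 0.25000)
D = -8 (D = -2 - 1*6 = -2 - 6 = -8)
G(x) = x/32 (G(x) = (x/4)/8 = x/32)
Z(q) = 7/4 (Z(q) = -7*(-8)/32 = -7*(-¼) = 7/4)
(-42*(-34))*Z(5) = -42*(-34)*(7/4) = 1428*(7/4) = 2499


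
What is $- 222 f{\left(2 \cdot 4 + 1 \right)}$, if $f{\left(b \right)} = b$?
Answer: $-1998$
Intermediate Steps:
$- 222 f{\left(2 \cdot 4 + 1 \right)} = - 222 \left(2 \cdot 4 + 1\right) = - 222 \left(8 + 1\right) = \left(-222\right) 9 = -1998$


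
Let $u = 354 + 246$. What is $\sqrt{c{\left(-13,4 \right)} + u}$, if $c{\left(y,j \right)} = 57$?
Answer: $3 \sqrt{73} \approx 25.632$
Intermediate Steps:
$u = 600$
$\sqrt{c{\left(-13,4 \right)} + u} = \sqrt{57 + 600} = \sqrt{657} = 3 \sqrt{73}$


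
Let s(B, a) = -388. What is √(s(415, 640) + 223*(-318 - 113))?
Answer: I*√96501 ≈ 310.65*I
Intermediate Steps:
√(s(415, 640) + 223*(-318 - 113)) = √(-388 + 223*(-318 - 113)) = √(-388 + 223*(-431)) = √(-388 - 96113) = √(-96501) = I*√96501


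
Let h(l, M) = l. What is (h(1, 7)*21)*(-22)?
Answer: -462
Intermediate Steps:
(h(1, 7)*21)*(-22) = (1*21)*(-22) = 21*(-22) = -462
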